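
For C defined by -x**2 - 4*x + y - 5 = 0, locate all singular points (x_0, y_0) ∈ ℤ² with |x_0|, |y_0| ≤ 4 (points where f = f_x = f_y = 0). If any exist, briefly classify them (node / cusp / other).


No singular points in the scanned grid; C is smooth there.

Compute partial derivatives:
  f_x = -2*x - 4.
  f_y = 1.
f_y = 1 is a nonzero constant, so f_y never vanishes: no point (x, y) can satisfy f = f_x = f_y = 0. In particular no (x, y) ∈ {−4, ..., 4}² is singular; the curve is smooth.


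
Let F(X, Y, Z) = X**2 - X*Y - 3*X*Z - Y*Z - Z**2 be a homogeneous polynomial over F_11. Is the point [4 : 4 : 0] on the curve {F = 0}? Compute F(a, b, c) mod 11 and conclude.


F(4,4,0) ≡ 0 (mod 11); P is on the curve.

Evaluate F(4, 4, 0) term-by-term (mod 11).
  X**2 ↦ 1·16·1·1 = 16
  -X*Y ↦ -1·4·4·1 = -16
  -3*X*Z ↦ -3·4·1·0 = 0
  -Y*Z ↦ -1·1·4·0 = 0
  -Z**2 ↦ -1·1·1·0 = 0
Sum: F(4, 4, 0) = (16) + (-16) + (0) + (0) + (0) = 0.
Reducing mod 11: 0 ≡ 0 (mod 11).
Since F(a, b, c) ≡ 0 (mod 11), P lies on the curve.


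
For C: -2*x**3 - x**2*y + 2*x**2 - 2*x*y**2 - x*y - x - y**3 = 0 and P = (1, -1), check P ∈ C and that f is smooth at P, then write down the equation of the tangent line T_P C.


Tangent line at P: -2*x - y + 1 = 0.

Step 1: f(1, -1) = 0, so P lies on C.
Step 2: partial derivatives
  f_x(x, y) = -6*x**2 - 2*x*y + 4*x - 2*y**2 - y - 1, f_y(x, y) = -x**2 - 4*x*y - x - 3*y**2.
  f_x(P) = -2, f_y(P) = -1 (gradient nonzero, so P is smooth).
Step 3: tangent line at P: -2·(x − 1) + -1·(y − -1) = 0.
Expanding: -2*x - y + 1 = 0.


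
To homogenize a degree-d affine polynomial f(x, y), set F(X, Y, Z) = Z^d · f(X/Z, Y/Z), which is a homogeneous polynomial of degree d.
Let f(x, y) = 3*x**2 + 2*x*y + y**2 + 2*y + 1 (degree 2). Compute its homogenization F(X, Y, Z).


F(X, Y, Z) = 3*X**2 + 2*X*Y + Y**2 + 2*Y*Z + Z**2

deg(f) = 2.
Substitute x = X/Z, y = Y/Z into f, then multiply by Z^2.
  monomial 3·x^2·y^0 ↦ 3·X^2·Y^0·Z^0.
  monomial 2·x^1·y^1 ↦ 2·X^1·Y^1·Z^0.
  monomial 1·x^0·y^2 ↦ 1·X^0·Y^2·Z^0.
  monomial 2·x^0·y^1 ↦ 2·X^0·Y^1·Z^1.
  monomial 1·x^0·y^0 ↦ 1·X^0·Y^0·Z^2.
Collecting: F(X, Y, Z) = 3*X**2 + 2*X*Y + Y**2 + 2*Y*Z + Z**2.


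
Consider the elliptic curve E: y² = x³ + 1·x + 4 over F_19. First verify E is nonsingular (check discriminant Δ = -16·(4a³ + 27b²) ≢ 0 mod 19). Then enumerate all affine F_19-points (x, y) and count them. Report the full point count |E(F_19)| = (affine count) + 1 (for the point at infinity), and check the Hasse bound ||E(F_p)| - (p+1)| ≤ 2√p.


Affine points = {(0, 2), (0, 17), (1, 5), (1, 14), (5, 1), (5, 18), (6, 6), (6, 13), (8, 7), (8, 12), (9, 1), (9, 18), (10, 8), (10, 11), (11, 4), (11, 15), (14, 8), (14, 11)}; affine count = 18; |E(F_19)| = 19.

Discriminant check: Δ ∝ 4a³ + 27b² = 4·1³ + 27·4² = 4·1 + 27·16 ≡ 18 (mod 19). Nonzero ⇒ E is nonsingular.
For each x ∈ F_19, compute rhs = x³ + 1·x + 4 mod 19, then count y ∈ F_19 with y² ≡ rhs.
  x = 0: rhs = 4, matching y values: 2, 17 (2 points).
  x = 1: rhs = 6, matching y values: 5, 14 (2 points).
  x = 2: rhs = 14, matching y values: none (0 points).
  x = 3: rhs = 15, matching y values: none (0 points).
  x = 4: rhs = 15, matching y values: none (0 points).
  x = 5: rhs = 1, matching y values: 1, 18 (2 points).
  x = 6: rhs = 17, matching y values: 6, 13 (2 points).
  x = 7: rhs = 12, matching y values: none (0 points).
  x = 8: rhs = 11, matching y values: 7, 12 (2 points).
  x = 9: rhs = 1, matching y values: 1, 18 (2 points).
  x = 10: rhs = 7, matching y values: 8, 11 (2 points).
  x = 11: rhs = 16, matching y values: 4, 15 (2 points).
  x = 12: rhs = 15, matching y values: none (0 points).
  x = 13: rhs = 10, matching y values: none (0 points).
  x = 14: rhs = 7, matching y values: 8, 11 (2 points).
  x = 15: rhs = 12, matching y values: none (0 points).
  x = 16: rhs = 12, matching y values: none (0 points).
  x = 17: rhs = 13, matching y values: none (0 points).
  x = 18: rhs = 2, matching y values: none (0 points).
Total affine count: 18.
Full point count |E(F_19)| = 18 + 1 = 19.
Hasse bound: |19 − (19+1)| = |-1| = 1 ≤ 2√19 ≈ 8.7178 ✓.


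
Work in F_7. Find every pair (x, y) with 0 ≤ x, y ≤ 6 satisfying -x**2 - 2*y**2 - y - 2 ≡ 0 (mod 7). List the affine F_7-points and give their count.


Affine F_7-points: {(2, 4), (2, 6), (3, 1), (3, 2), (4, 1), (4, 2), (5, 4), (5, 6)}; count = 8.

For each of the 49 pairs (x, y) ∈ F_7², evaluate f(x, y) mod 7. Record the zeros.
  x = 0: [0↦5, 1↦2, 2↦2, 3↦5, 4↦4, 5↦6, 6↦4]  zeros at y ∈ ∅
  x = 1: [0↦4, 1↦1, 2↦1, 3↦4, 4↦3, 5↦5, 6↦3]  zeros at y ∈ ∅
  x = 2: [0↦1, 1↦5, 2↦5, 3↦1, 4↦0, 5↦2, 6↦0]  zeros at y ∈ {4, 6}
  x = 3: [0↦3, 1↦0, 2↦0, 3↦3, 4↦2, 5↦4, 6↦2]  zeros at y ∈ {1, 2}
  x = 4: [0↦3, 1↦0, 2↦0, 3↦3, 4↦2, 5↦4, 6↦2]  zeros at y ∈ {1, 2}
  x = 5: [0↦1, 1↦5, 2↦5, 3↦1, 4↦0, 5↦2, 6↦0]  zeros at y ∈ {4, 6}
  x = 6: [0↦4, 1↦1, 2↦1, 3↦4, 4↦3, 5↦5, 6↦3]  zeros at y ∈ ∅
Collecting zeros: affine points = {(2, 4), (2, 6), (3, 1), (3, 2), (4, 1), (4, 2), (5, 4), (5, 6)}.
Total count |C(F_7)_aff| = 8.


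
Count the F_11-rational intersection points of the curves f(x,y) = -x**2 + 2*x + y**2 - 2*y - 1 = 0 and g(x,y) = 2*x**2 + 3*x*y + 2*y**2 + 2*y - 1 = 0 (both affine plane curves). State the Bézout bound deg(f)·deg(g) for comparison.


Common zeros: {(10, 8)}; count = 1; Bézout bound = 4.

deg(f) = 2, deg(g) = 2, so Bézout bound = 4.
Scan x ∈ F_11. For each x, list the y ∈ F_11 with f(x, y) ≡ 0 and those with g(x, y) ≡ 0 (mod 11); the common zeros in that column are the intersection.
  x = 0: f ≡ 0 at y ∈ ∅; g ≡ 0 at y ∈ {2, 8}; common: ∅.
  x = 1: f ≡ 0 at y ∈ {0, 2}; g ≡ 0 at y ∈ ∅; common: ∅.
  x = 2: f ≡ 0 at y ∈ ∅; g ≡ 0 at y ∈ ∅; common: ∅.
  x = 3: f ≡ 0 at y ∈ {5, 8}; g ≡ 0 at y ∈ ∅; common: ∅.
  x = 4: f ≡ 0 at y ∈ ∅; g ≡ 0 at y ∈ {6, 9}; common: ∅.
  x = 5: f ≡ 0 at y ∈ ∅; g ≡ 0 at y ∈ ∅; common: ∅.
  x = 6: f ≡ 0 at y ∈ {3, 10}; g ≡ 0 at y ∈ ∅; common: ∅.
  x = 7: f ≡ 0 at y ∈ {3, 10}; g ≡ 0 at y ∈ ∅; common: ∅.
  x = 8: f ≡ 0 at y ∈ ∅; g ≡ 0 at y ∈ {2, 7}; common: ∅.
  x = 9: f ≡ 0 at y ∈ ∅; g ≡ 0 at y ∈ {6, 7}; common: ∅.
  x = 10: f ≡ 0 at y ∈ {5, 8}; g ≡ 0 at y ∈ {8, 9}; common: {8}.
Collecting: common zeros = {(10, 8)}, so the count is 1.
Comparison with the Bézout bound: 1 ≤ 4 = deg(f)·deg(g), as expected for curves with no common component (the affine F_11-count falls short of the bound because intersections may lie at infinity, over extension fields, or carry multiplicity).


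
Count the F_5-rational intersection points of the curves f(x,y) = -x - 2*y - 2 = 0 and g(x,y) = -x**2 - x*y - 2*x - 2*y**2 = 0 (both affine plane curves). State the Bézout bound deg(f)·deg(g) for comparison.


Common zeros: {(3, 0), (4, 2)}; count = 2; Bézout bound = 2.

deg(f) = 1, deg(g) = 2, so Bézout bound = 2.
Scan x ∈ F_5. For each x, list the y ∈ F_5 with f(x, y) ≡ 0 and those with g(x, y) ≡ 0 (mod 5); the common zeros in that column are the intersection.
  x = 0: f ≡ 0 at y ∈ {4}; g ≡ 0 at y ∈ {0}; common: ∅.
  x = 1: f ≡ 0 at y ∈ {1}; g ≡ 0 at y ∈ ∅; common: ∅.
  x = 2: f ≡ 0 at y ∈ {3}; g ≡ 0 at y ∈ {2}; common: ∅.
  x = 3: f ≡ 0 at y ∈ {0}; g ≡ 0 at y ∈ {0, 1}; common: {0}.
  x = 4: f ≡ 0 at y ∈ {2}; g ≡ 0 at y ∈ {1, 2}; common: {2}.
Collecting: common zeros = {(3, 0), (4, 2)}, so the count is 2.
Comparison with the Bézout bound: 2 ≤ 2 = deg(f)·deg(g), as expected for curves with no common component (the bound is attained).


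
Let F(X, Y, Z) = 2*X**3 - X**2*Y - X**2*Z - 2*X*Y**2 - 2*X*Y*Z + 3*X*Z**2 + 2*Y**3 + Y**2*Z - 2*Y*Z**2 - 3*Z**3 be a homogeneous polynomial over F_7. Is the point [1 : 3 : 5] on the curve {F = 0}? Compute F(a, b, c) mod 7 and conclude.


F(1,3,5) ≡ 1 (mod 7); P is NOT on the curve.

Evaluate F(1, 3, 5) term-by-term (mod 7).
  2*X**3 ↦ 2·1·1·1 = 2
  -X**2*Y ↦ -1·1·3·1 = -3
  -X**2*Z ↦ -1·1·1·5 = -5
  -2*X*Y**2 ↦ -2·1·9·1 = -18
  -2*X*Y*Z ↦ -2·1·3·5 = -30
  3*X*Z**2 ↦ 3·1·1·25 = 75
  2*Y**3 ↦ 2·1·27·1 = 54
  Y**2*Z ↦ 1·1·9·5 = 45
  -2*Y*Z**2 ↦ -2·1·3·25 = -150
  -3*Z**3 ↦ -3·1·1·125 = -375
Sum: F(1, 3, 5) = (2) + (-3) + (-5) + (-18) + (-30) + (75) + (54) + (45) + (-150) + (-375) = -405.
Reducing mod 7: -405 ≡ 1 (mod 7).
Since F(a, b, c) ≡ 1 ≠ 0 (mod 7), P does NOT lie on the curve.


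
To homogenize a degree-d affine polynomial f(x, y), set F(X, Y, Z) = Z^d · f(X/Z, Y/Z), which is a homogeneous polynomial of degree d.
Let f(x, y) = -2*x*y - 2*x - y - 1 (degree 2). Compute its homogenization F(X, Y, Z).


F(X, Y, Z) = -2*X*Y - 2*X*Z - Y*Z - Z**2

deg(f) = 2.
Substitute x = X/Z, y = Y/Z into f, then multiply by Z^2.
  monomial -2·x^1·y^1 ↦ -2·X^1·Y^1·Z^0.
  monomial -2·x^1·y^0 ↦ -2·X^1·Y^0·Z^1.
  monomial -1·x^0·y^1 ↦ -1·X^0·Y^1·Z^1.
  monomial -1·x^0·y^0 ↦ -1·X^0·Y^0·Z^2.
Collecting: F(X, Y, Z) = -2*X*Y - 2*X*Z - Y*Z - Z**2.


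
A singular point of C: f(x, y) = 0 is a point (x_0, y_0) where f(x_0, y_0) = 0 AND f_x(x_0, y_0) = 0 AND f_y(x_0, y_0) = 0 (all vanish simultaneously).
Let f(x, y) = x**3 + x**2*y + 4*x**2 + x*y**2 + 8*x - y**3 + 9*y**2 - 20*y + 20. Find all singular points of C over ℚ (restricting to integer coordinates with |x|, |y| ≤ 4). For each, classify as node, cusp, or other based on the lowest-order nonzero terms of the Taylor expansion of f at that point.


Singular points: {(-2, 2)}; classification: cusp.

Compute partial derivatives:
  f_x = 3*x**2 + 2*x*y + 8*x + y**2 + 8.
  f_y = x**2 + 2*x*y - 3*y**2 + 18*y - 20.
Scan x_0 ∈ {−4, ..., 4}. For each x_0, f_y(x_0, y) is a polynomial in y; find its integer roots y ∈ {−4, ..., 4}, then test f_x and f at those candidates.
  x = -4: f_y(-4, y) = -3*y**2 + 10*y - 4; no integer root y with |y| ≤ 4.
  x = -3: f_y(-3, y) = -3*y**2 + 12*y - 11; no integer root y with |y| ≤ 4.
  x = -2: f_y(-2, y) = -3*y**2 + 14*y - 16; vanishes at y ∈ {2}. (-2, 2): f_x = 0, f = 0 — SINGULAR.
  x = -1: f_y(-1, y) = -3*y**2 + 16*y - 19; no integer root y with |y| ≤ 4.
  x = 0: f_y(0, y) = -3*y**2 + 18*y - 20; no integer root y with |y| ≤ 4.
  x = 1: f_y(1, y) = -3*y**2 + 20*y - 19; no integer root y with |y| ≤ 4.
  x = 2: f_y(2, y) = -3*y**2 + 22*y - 16; no integer root y with |y| ≤ 4.
  x = 3: f_y(3, y) = -3*y**2 + 24*y - 11; no integer root y with |y| ≤ 4.
  x = 4: f_y(4, y) = -3*y**2 + 26*y - 4; no integer root y with |y| ≤ 4.
Only singular point on the grid: (-2, 2).
Classify: substitute x = -2 + u, y = 2 + v and expand: f = u**3 + u**2*v + u*v**2 - v**3 + v**2.
No constant or linear terms (consistent with a singular point). Quadratic part: v**2. Cubic part: u**3 + u**2*v + u*v**2 - v**3.
The quadratic part v**2 is a perfect square, so there is a single (double) tangent line v = 0, i.e. y = 2. Restricting the cubic part to that line (v = 0) leaves u**3 ≠ 0, so f is not divisible by v and the branch is v² ≈ -u**3 to lowest order — this is a cusp.
Classification: cusp.


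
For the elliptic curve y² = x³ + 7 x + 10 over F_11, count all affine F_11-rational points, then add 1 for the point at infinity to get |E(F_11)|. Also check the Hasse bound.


Affine points = {(3, 5), (3, 6), (4, 5), (4, 6), (5, 4), (5, 7), (6, 2), (6, 9)}; affine count = 8; |E(F_11)| = 9.

Discriminant check: Δ ∝ 4a³ + 27b² = 4·7³ + 27·10² = 4·343 + 27·100 ≡ 2 (mod 11). Nonzero ⇒ E is nonsingular.
For each x ∈ F_11, compute rhs = x³ + 7·x + 10 mod 11, then count y ∈ F_11 with y² ≡ rhs.
  x = 0: rhs = 10, matching y values: none (0 points).
  x = 1: rhs = 7, matching y values: none (0 points).
  x = 2: rhs = 10, matching y values: none (0 points).
  x = 3: rhs = 3, matching y values: 5, 6 (2 points).
  x = 4: rhs = 3, matching y values: 5, 6 (2 points).
  x = 5: rhs = 5, matching y values: 4, 7 (2 points).
  x = 6: rhs = 4, matching y values: 2, 9 (2 points).
  x = 7: rhs = 6, matching y values: none (0 points).
  x = 8: rhs = 6, matching y values: none (0 points).
  x = 9: rhs = 10, matching y values: none (0 points).
  x = 10: rhs = 2, matching y values: none (0 points).
Total affine count: 8.
Full point count |E(F_11)| = 8 + 1 = 9.
Hasse bound: |9 − (11+1)| = |-3| = 3 ≤ 2√11 ≈ 6.6332 ✓.


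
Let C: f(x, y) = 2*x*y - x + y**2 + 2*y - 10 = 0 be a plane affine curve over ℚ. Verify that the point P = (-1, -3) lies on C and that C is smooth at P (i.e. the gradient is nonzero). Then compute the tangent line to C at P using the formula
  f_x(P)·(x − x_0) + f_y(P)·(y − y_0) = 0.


Tangent line at P: -7*x - 6*y - 25 = 0.

Step 1: f(-1, -3) = 0, so P lies on C.
Step 2: partial derivatives
  f_x(x, y) = 2*y - 1, f_y(x, y) = 2*x + 2*y + 2.
  f_x(P) = -7, f_y(P) = -6 (gradient nonzero, so P is smooth).
Step 3: tangent line at P: -7·(x − -1) + -6·(y − -3) = 0.
Expanding: -7*x - 6*y - 25 = 0.


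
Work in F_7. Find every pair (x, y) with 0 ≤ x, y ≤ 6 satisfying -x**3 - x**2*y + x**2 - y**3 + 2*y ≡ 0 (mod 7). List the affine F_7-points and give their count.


Affine F_7-points: {(0, 0), (0, 3), (0, 4), (1, 0), (1, 1), (1, 6), (2, 1), (4, 1), (4, 2), (4, 4), (5, 2), (5, 3)}; count = 12.

For each of the 49 pairs (x, y) ∈ F_7², evaluate f(x, y) mod 7. Record the zeros.
  x = 0: [0↦0, 1↦1, 2↦3, 3↦0, 4↦0, 5↦4, 6↦6]  zeros at y ∈ {0, 3, 4}
  x = 1: [0↦0, 1↦0, 2↦1, 3↦4, 4↦3, 5↦6, 6↦0]  zeros at y ∈ {0, 1, 6}
  x = 2: [0↦3, 1↦0, 2↦5, 3↦5, 4↦1, 5↦1, 6↦6]  zeros at y ∈ {1}
  x = 3: [0↦3, 1↦2, 2↦2, 3↦4, 4↦2, 5↦4, 6↦4]  zeros at y ∈ ∅
  x = 4: [0↦1, 1↦0, 2↦0, 3↦2, 4↦0, 5↦2, 6↦2]  zeros at y ∈ {1, 2, 4}
  x = 5: [0↦5, 1↦2, 2↦0, 3↦0, 4↦3, 5↦3, 6↦1]  zeros at y ∈ {2, 3}
  x = 6: [0↦2, 1↦2, 2↦3, 3↦6, 4↦5, 5↦1, 6↦2]  zeros at y ∈ ∅
Collecting zeros: affine points = {(0, 0), (0, 3), (0, 4), (1, 0), (1, 1), (1, 6), (2, 1), (4, 1), (4, 2), (4, 4), (5, 2), (5, 3)}.
Total count |C(F_7)_aff| = 12.


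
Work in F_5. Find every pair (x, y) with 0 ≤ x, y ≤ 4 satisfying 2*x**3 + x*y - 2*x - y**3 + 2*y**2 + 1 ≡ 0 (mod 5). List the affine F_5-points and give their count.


Affine F_5-points: {(1, 3), (2, 3), (3, 2), (4, 4)}; count = 4.

For each of the 25 pairs (x, y) ∈ F_5², evaluate f(x, y) mod 5. Record the zeros.
  x = 0: [0↦1, 1↦2, 2↦1, 3↦2, 4↦4]  zeros at y ∈ ∅
  x = 1: [0↦1, 1↦3, 2↦3, 3↦0, 4↦3]  zeros at y ∈ {3}
  x = 2: [0↦3, 1↦1, 2↦2, 3↦0, 4↦4]  zeros at y ∈ {3}
  x = 3: [0↦4, 1↦3, 2↦0, 3↦4, 4↦4]  zeros at y ∈ {2}
  x = 4: [0↦1, 1↦1, 2↦4, 3↦4, 4↦0]  zeros at y ∈ {4}
Collecting zeros: affine points = {(1, 3), (2, 3), (3, 2), (4, 4)}.
Total count |C(F_5)_aff| = 4.


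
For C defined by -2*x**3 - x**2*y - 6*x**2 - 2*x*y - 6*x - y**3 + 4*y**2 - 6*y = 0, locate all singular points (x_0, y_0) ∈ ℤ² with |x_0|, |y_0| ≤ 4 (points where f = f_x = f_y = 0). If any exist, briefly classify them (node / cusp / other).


Singular points: {(-1, 1)}; classification: node.

Compute partial derivatives:
  f_x = -6*x**2 - 2*x*y - 12*x - 2*y - 6.
  f_y = -x**2 - 2*x - 3*y**2 + 8*y - 6.
Scan x_0 ∈ {−4, ..., 4}. For each x_0, f_y(x_0, y) is a polynomial in y; find its integer roots y ∈ {−4, ..., 4}, then test f_x and f at those candidates.
  x = -4: f_y(-4, y) = -3*y**2 + 8*y - 14; no integer root y with |y| ≤ 4.
  x = -3: f_y(-3, y) = -3*y**2 + 8*y - 9; no integer root y with |y| ≤ 4.
  x = -2: f_y(-2, y) = -3*y**2 + 8*y - 6; no integer root y with |y| ≤ 4.
  x = -1: f_y(-1, y) = -3*y**2 + 8*y - 5; vanishes at y ∈ {1}. (-1, 1): f_x = 0, f = 0 — SINGULAR.
  x = 0: f_y(0, y) = -3*y**2 + 8*y - 6; no integer root y with |y| ≤ 4.
  x = 1: f_y(1, y) = -3*y**2 + 8*y - 9; no integer root y with |y| ≤ 4.
  x = 2: f_y(2, y) = -3*y**2 + 8*y - 14; no integer root y with |y| ≤ 4.
  x = 3: f_y(3, y) = -3*y**2 + 8*y - 21; no integer root y with |y| ≤ 4.
  x = 4: f_y(4, y) = -3*y**2 + 8*y - 30; no integer root y with |y| ≤ 4.
Only singular point on the grid: (-1, 1).
Classify: substitute x = -1 + u, y = 1 + v and expand: f = -2*u**3 - u**2*v - u**2 - v**3 + v**2.
No constant or linear terms (consistent with a singular point). Quadratic part: -u**2 + v**2. Cubic part: -2*u**3 - u**2*v - v**3.
The quadratic part v**2 - u**2 = (v − u)(v + u) splits into two distinct linear factors, so there are two distinct tangent lines y − 1 = ±(x − -1) — this is a node (ordinary double point).
Classification: node.


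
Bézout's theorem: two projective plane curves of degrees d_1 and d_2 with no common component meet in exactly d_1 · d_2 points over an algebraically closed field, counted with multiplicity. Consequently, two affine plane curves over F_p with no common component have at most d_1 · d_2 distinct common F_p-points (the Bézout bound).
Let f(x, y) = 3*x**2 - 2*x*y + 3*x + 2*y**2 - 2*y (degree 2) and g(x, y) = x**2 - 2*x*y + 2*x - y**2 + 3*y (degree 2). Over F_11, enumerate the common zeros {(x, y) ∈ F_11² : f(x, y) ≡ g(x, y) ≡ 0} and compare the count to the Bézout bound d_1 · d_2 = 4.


Common zeros: {(0, 0)}; count = 1; Bézout bound = 4.

deg(f) = 2, deg(g) = 2, so Bézout bound = 4.
Scan x ∈ F_11. For each x, list the y ∈ F_11 with f(x, y) ≡ 0 and those with g(x, y) ≡ 0 (mod 11); the common zeros in that column are the intersection.
  x = 0: f ≡ 0 at y ∈ {0, 1}; g ≡ 0 at y ∈ {0, 3}; common: {0}.
  x = 1: f ≡ 0 at y ∈ {4, 9}; g ≡ 0 at y ∈ ∅; common: ∅.
  x = 2: f ≡ 0 at y ∈ ∅; g ≡ 0 at y ∈ {5}; common: ∅.
  x = 3: f ≡ 0 at y ∈ ∅; g ≡ 0 at y ∈ {1, 7}; common: ∅.
  x = 4: f ≡ 0 at y ∈ {7, 9}; g ≡ 0 at y ∈ {3}; common: ∅.
  x = 5: f ≡ 0 at y ∈ ∅; g ≡ 0 at y ∈ ∅; common: ∅.
  x = 6: f ≡ 0 at y ∈ ∅; g ≡ 0 at y ∈ {5, 8}; common: ∅.
  x = 7: f ≡ 0 at y ∈ {1, 7}; g ≡ 0 at y ∈ ∅; common: ∅.
  x = 8: f ≡ 0 at y ∈ {4, 5}; g ≡ 0 at y ∈ {1, 8}; common: ∅.
  x = 9: f ≡ 0 at y ∈ {5}; g ≡ 0 at y ∈ {0, 7}; common: ∅.
  x = 10: f ≡ 0 at y ∈ {0}; g ≡ 0 at y ∈ ∅; common: ∅.
Collecting: common zeros = {(0, 0)}, so the count is 1.
Comparison with the Bézout bound: 1 ≤ 4 = deg(f)·deg(g), as expected for curves with no common component (the affine F_11-count falls short of the bound because intersections may lie at infinity, over extension fields, or carry multiplicity).


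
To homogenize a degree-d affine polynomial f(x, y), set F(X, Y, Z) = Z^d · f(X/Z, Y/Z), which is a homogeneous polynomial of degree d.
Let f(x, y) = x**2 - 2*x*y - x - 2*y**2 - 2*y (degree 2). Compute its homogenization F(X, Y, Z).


F(X, Y, Z) = X**2 - 2*X*Y - X*Z - 2*Y**2 - 2*Y*Z

deg(f) = 2.
Substitute x = X/Z, y = Y/Z into f, then multiply by Z^2.
  monomial 1·x^2·y^0 ↦ 1·X^2·Y^0·Z^0.
  monomial -2·x^1·y^1 ↦ -2·X^1·Y^1·Z^0.
  monomial -1·x^1·y^0 ↦ -1·X^1·Y^0·Z^1.
  monomial -2·x^0·y^2 ↦ -2·X^0·Y^2·Z^0.
  monomial -2·x^0·y^1 ↦ -2·X^0·Y^1·Z^1.
Collecting: F(X, Y, Z) = X**2 - 2*X*Y - X*Z - 2*Y**2 - 2*Y*Z.


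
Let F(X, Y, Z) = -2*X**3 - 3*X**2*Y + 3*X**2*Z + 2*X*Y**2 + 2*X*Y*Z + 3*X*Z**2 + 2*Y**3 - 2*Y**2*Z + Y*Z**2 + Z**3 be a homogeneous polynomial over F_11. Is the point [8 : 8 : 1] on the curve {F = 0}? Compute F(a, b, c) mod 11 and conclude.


F(8,8,1) ≡ 10 (mod 11); P is NOT on the curve.

Evaluate F(8, 8, 1) term-by-term (mod 11).
  -2*X**3 ↦ -2·512·1·1 = -1024
  -3*X**2*Y ↦ -3·64·8·1 = -1536
  3*X**2*Z ↦ 3·64·1·1 = 192
  2*X*Y**2 ↦ 2·8·64·1 = 1024
  2*X*Y*Z ↦ 2·8·8·1 = 128
  3*X*Z**2 ↦ 3·8·1·1 = 24
  2*Y**3 ↦ 2·1·512·1 = 1024
  -2*Y**2*Z ↦ -2·1·64·1 = -128
  Y*Z**2 ↦ 1·1·8·1 = 8
  Z**3 ↦ 1·1·1·1 = 1
Sum: F(8, 8, 1) = (-1024) + (-1536) + (192) + (1024) + (128) + (24) + (1024) + (-128) + (8) + (1) = -287.
Reducing mod 11: -287 ≡ 10 (mod 11).
Since F(a, b, c) ≡ 10 ≠ 0 (mod 11), P does NOT lie on the curve.


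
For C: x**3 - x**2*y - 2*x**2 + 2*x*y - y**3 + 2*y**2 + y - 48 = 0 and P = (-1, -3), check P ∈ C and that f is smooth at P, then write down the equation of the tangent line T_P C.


Tangent line at P: -5*x - 41*y - 128 = 0.

Step 1: f(-1, -3) = 0, so P lies on C.
Step 2: partial derivatives
  f_x(x, y) = 3*x**2 - 2*x*y - 4*x + 2*y, f_y(x, y) = -x**2 + 2*x - 3*y**2 + 4*y + 1.
  f_x(P) = -5, f_y(P) = -41 (gradient nonzero, so P is smooth).
Step 3: tangent line at P: -5·(x − -1) + -41·(y − -3) = 0.
Expanding: -5*x - 41*y - 128 = 0.


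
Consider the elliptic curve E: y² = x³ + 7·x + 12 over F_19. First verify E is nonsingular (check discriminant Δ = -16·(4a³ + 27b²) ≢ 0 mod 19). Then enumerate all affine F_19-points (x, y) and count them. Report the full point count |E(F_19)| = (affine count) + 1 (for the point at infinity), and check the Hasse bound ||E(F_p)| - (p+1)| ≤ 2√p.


Affine points = {(1, 1), (1, 18), (4, 3), (4, 16), (5, 1), (5, 18), (6, 2), (6, 17), (7, 9), (7, 10), (9, 5), (9, 14), (12, 0), (13, 1), (13, 18), (14, 2), (14, 17), (17, 3), (17, 16), (18, 2), (18, 17)}; affine count = 21; |E(F_19)| = 22.

Discriminant check: Δ ∝ 4a³ + 27b² = 4·7³ + 27·12² = 4·343 + 27·144 ≡ 16 (mod 19). Nonzero ⇒ E is nonsingular.
For each x ∈ F_19, compute rhs = x³ + 7·x + 12 mod 19, then count y ∈ F_19 with y² ≡ rhs.
  x = 0: rhs = 12, matching y values: none (0 points).
  x = 1: rhs = 1, matching y values: 1, 18 (2 points).
  x = 2: rhs = 15, matching y values: none (0 points).
  x = 3: rhs = 3, matching y values: none (0 points).
  x = 4: rhs = 9, matching y values: 3, 16 (2 points).
  x = 5: rhs = 1, matching y values: 1, 18 (2 points).
  x = 6: rhs = 4, matching y values: 2, 17 (2 points).
  x = 7: rhs = 5, matching y values: 9, 10 (2 points).
  x = 8: rhs = 10, matching y values: none (0 points).
  x = 9: rhs = 6, matching y values: 5, 14 (2 points).
  x = 10: rhs = 18, matching y values: none (0 points).
  x = 11: rhs = 14, matching y values: none (0 points).
  x = 12: rhs = 0, matching y values: 0 (1 points).
  x = 13: rhs = 1, matching y values: 1, 18 (2 points).
  x = 14: rhs = 4, matching y values: 2, 17 (2 points).
  x = 15: rhs = 15, matching y values: none (0 points).
  x = 16: rhs = 2, matching y values: none (0 points).
  x = 17: rhs = 9, matching y values: 3, 16 (2 points).
  x = 18: rhs = 4, matching y values: 2, 17 (2 points).
Total affine count: 21.
Full point count |E(F_19)| = 21 + 1 = 22.
Hasse bound: |22 − (19+1)| = |2| = 2 ≤ 2√19 ≈ 8.7178 ✓.


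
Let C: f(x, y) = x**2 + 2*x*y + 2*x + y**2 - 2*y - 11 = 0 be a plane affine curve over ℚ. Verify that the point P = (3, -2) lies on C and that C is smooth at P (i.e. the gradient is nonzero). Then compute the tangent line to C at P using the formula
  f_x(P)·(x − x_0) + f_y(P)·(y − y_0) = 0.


Tangent line at P: 4*x - 12 = 0.

Step 1: f(3, -2) = 0, so P lies on C.
Step 2: partial derivatives
  f_x(x, y) = 2*x + 2*y + 2, f_y(x, y) = 2*x + 2*y - 2.
  f_x(P) = 4, f_y(P) = 0 (gradient nonzero, so P is smooth).
Step 3: tangent line at P: 4·(x − 3) + 0·(y − -2) = 0.
Expanding: 4*x - 12 = 0.


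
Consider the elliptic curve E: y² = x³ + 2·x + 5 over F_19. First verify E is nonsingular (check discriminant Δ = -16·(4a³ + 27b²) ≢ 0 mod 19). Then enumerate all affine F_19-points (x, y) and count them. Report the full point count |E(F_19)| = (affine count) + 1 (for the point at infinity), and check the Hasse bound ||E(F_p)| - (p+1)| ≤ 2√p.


Affine points = {(0, 9), (0, 10), (2, 6), (2, 13), (3, 0), (4, 1), (4, 18), (5, 8), (5, 11), (6, 9), (6, 10), (7, 1), (7, 18), (8, 1), (8, 18), (9, 7), (9, 12), (11, 3), (11, 16), (12, 3), (12, 16), (13, 9), (13, 10), (15, 3), (15, 16)}; affine count = 25; |E(F_19)| = 26.

Discriminant check: Δ ∝ 4a³ + 27b² = 4·2³ + 27·5² = 4·8 + 27·25 ≡ 4 (mod 19). Nonzero ⇒ E is nonsingular.
For each x ∈ F_19, compute rhs = x³ + 2·x + 5 mod 19, then count y ∈ F_19 with y² ≡ rhs.
  x = 0: rhs = 5, matching y values: 9, 10 (2 points).
  x = 1: rhs = 8, matching y values: none (0 points).
  x = 2: rhs = 17, matching y values: 6, 13 (2 points).
  x = 3: rhs = 0, matching y values: 0 (1 points).
  x = 4: rhs = 1, matching y values: 1, 18 (2 points).
  x = 5: rhs = 7, matching y values: 8, 11 (2 points).
  x = 6: rhs = 5, matching y values: 9, 10 (2 points).
  x = 7: rhs = 1, matching y values: 1, 18 (2 points).
  x = 8: rhs = 1, matching y values: 1, 18 (2 points).
  x = 9: rhs = 11, matching y values: 7, 12 (2 points).
  x = 10: rhs = 18, matching y values: none (0 points).
  x = 11: rhs = 9, matching y values: 3, 16 (2 points).
  x = 12: rhs = 9, matching y values: 3, 16 (2 points).
  x = 13: rhs = 5, matching y values: 9, 10 (2 points).
  x = 14: rhs = 3, matching y values: none (0 points).
  x = 15: rhs = 9, matching y values: 3, 16 (2 points).
  x = 16: rhs = 10, matching y values: none (0 points).
  x = 17: rhs = 12, matching y values: none (0 points).
  x = 18: rhs = 2, matching y values: none (0 points).
Total affine count: 25.
Full point count |E(F_19)| = 25 + 1 = 26.
Hasse bound: |26 − (19+1)| = |6| = 6 ≤ 2√19 ≈ 8.7178 ✓.


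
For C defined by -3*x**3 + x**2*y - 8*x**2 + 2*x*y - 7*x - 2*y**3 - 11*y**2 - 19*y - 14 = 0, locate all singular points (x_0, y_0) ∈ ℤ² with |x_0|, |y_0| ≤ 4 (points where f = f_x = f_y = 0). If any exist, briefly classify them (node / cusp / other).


Singular points: {(-1, -2)}; classification: node.

Compute partial derivatives:
  f_x = -9*x**2 + 2*x*y - 16*x + 2*y - 7.
  f_y = x**2 + 2*x - 6*y**2 - 22*y - 19.
Scan x_0 ∈ {−4, ..., 4}. For each x_0, f_y(x_0, y) is a polynomial in y; find its integer roots y ∈ {−4, ..., 4}, then test f_x and f at those candidates.
  x = -4: f_y(-4, y) = -6*y**2 - 22*y - 11; no integer root y with |y| ≤ 4.
  x = -3: f_y(-3, y) = -6*y**2 - 22*y - 16; vanishes at y ∈ {-1}. (-3, -1): f_x = -36 ≠ 0.
  x = -2: f_y(-2, y) = -6*y**2 - 22*y - 19; no integer root y with |y| ≤ 4.
  x = -1: f_y(-1, y) = -6*y**2 - 22*y - 20; vanishes at y ∈ {-2}. (-1, -2): f_x = 0, f = 0 — SINGULAR.
  x = 0: f_y(0, y) = -6*y**2 - 22*y - 19; no integer root y with |y| ≤ 4.
  x = 1: f_y(1, y) = -6*y**2 - 22*y - 16; vanishes at y ∈ {-1}. (1, -1): f_x = -36 ≠ 0.
  x = 2: f_y(2, y) = -6*y**2 - 22*y - 11; no integer root y with |y| ≤ 4.
  x = 3: f_y(3, y) = -6*y**2 - 22*y - 4; no integer root y with |y| ≤ 4.
  x = 4: f_y(4, y) = -6*y**2 - 22*y + 5; no integer root y with |y| ≤ 4.
Only singular point on the grid: (-1, -2).
Classify: substitute x = -1 + u, y = -2 + v and expand: f = -3*u**3 + u**2*v - u**2 - 2*v**3 + v**2.
No constant or linear terms (consistent with a singular point). Quadratic part: -u**2 + v**2. Cubic part: -3*u**3 + u**2*v - 2*v**3.
The quadratic part v**2 - u**2 = (v − u)(v + u) splits into two distinct linear factors, so there are two distinct tangent lines y − -2 = ±(x − -1) — this is a node (ordinary double point).
Classification: node.


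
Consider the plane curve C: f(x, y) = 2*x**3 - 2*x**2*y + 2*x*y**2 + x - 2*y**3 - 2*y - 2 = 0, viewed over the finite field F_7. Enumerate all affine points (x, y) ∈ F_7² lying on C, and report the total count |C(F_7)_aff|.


Affine F_7-points: {(5, 3), (5, 4), (5, 5)}; count = 3.

For each of the 49 pairs (x, y) ∈ F_7², evaluate f(x, y) mod 7. Record the zeros.
  x = 0: [0↦5, 1↦1, 2↦6, 3↦1, 4↦2, 5↦4, 6↦2]  zeros at y ∈ ∅
  x = 1: [0↦1, 1↦4, 2↦6, 3↦2, 4↦1, 5↦5, 6↦2]  zeros at y ∈ ∅
  x = 2: [0↦2, 1↦1, 2↦3, 3↦3, 4↦3, 5↦5, 6↦4]  zeros at y ∈ ∅
  x = 3: [0↦6, 1↦4, 2↦2, 3↦2, 4↦6, 5↦2, 6↦6]  zeros at y ∈ ∅
  x = 4: [0↦4, 1↦4, 2↦1, 3↦4, 4↦1, 5↦1, 6↦6]  zeros at y ∈ ∅
  x = 5: [0↦1, 1↦6, 2↦5, 3↦0, 4↦0, 5↦0, 6↦2]  zeros at y ∈ {3, 4, 5}
  x = 6: [0↦2, 1↦1, 2↦5, 3↦2, 4↦1, 5↦4, 6↦6]  zeros at y ∈ ∅
Collecting zeros: affine points = {(5, 3), (5, 4), (5, 5)}.
Total count |C(F_7)_aff| = 3.


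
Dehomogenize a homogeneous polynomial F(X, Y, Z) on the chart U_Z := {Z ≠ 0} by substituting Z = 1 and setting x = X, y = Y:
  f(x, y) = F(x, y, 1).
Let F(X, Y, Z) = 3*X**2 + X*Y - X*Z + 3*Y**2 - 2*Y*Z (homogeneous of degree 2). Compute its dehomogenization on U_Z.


f(x, y) = 3*x**2 + x*y - x + 3*y**2 - 2*y

On U_Z we set Z = 1. Each monomial c·X^i·Y^j·Z^k in F becomes c·x^i·y^j·1^k = c·x^i·y^j.
Substituting Z = 1: F(X, Y, 1) = 3*x**2 + x*y - x + 3*y**2 - 2*y.
Note: deg(f) ≤ deg(F) = 2; strict inequality happens when F is divisible by Z (lost terms).


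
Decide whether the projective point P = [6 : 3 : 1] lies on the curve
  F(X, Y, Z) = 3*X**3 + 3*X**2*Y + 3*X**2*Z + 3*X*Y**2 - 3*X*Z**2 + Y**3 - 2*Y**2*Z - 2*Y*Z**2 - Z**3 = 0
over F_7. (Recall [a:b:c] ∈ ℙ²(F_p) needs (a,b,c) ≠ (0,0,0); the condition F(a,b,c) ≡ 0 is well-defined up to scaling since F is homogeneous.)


F(6,3,1) ≡ 1 (mod 7); P is NOT on the curve.

Evaluate F(6, 3, 1) term-by-term (mod 7).
  3*X**3 ↦ 3·216·1·1 = 648
  3*X**2*Y ↦ 3·36·3·1 = 324
  3*X**2*Z ↦ 3·36·1·1 = 108
  3*X*Y**2 ↦ 3·6·9·1 = 162
  -3*X*Z**2 ↦ -3·6·1·1 = -18
  Y**3 ↦ 1·1·27·1 = 27
  -2*Y**2*Z ↦ -2·1·9·1 = -18
  -2*Y*Z**2 ↦ -2·1·3·1 = -6
  -Z**3 ↦ -1·1·1·1 = -1
Sum: F(6, 3, 1) = (648) + (324) + (108) + (162) + (-18) + (27) + (-18) + (-6) + (-1) = 1226.
Reducing mod 7: 1226 ≡ 1 (mod 7).
Since F(a, b, c) ≡ 1 ≠ 0 (mod 7), P does NOT lie on the curve.


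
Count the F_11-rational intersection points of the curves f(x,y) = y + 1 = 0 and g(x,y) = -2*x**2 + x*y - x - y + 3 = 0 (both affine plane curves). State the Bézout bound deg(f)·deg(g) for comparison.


Common zeros: {(1, 10), (9, 10)}; count = 2; Bézout bound = 2.

deg(f) = 1, deg(g) = 2, so Bézout bound = 2.
Scan x ∈ F_11. For each x, list the y ∈ F_11 with f(x, y) ≡ 0 and those with g(x, y) ≡ 0 (mod 11); the common zeros in that column are the intersection.
  x = 0: f ≡ 0 at y ∈ {10}; g ≡ 0 at y ∈ {3}; common: ∅.
  x = 1: f ≡ 0 at y ∈ {10}; g ≡ 0 at y ∈ {0, 1, 2, 3, 4, 5, 6, 7, 8, 9, 10}; common: {10}.
  x = 2: f ≡ 0 at y ∈ {10}; g ≡ 0 at y ∈ {7}; common: ∅.
  x = 3: f ≡ 0 at y ∈ {10}; g ≡ 0 at y ∈ {9}; common: ∅.
  x = 4: f ≡ 0 at y ∈ {10}; g ≡ 0 at y ∈ {0}; common: ∅.
  x = 5: f ≡ 0 at y ∈ {10}; g ≡ 0 at y ∈ {2}; common: ∅.
  x = 6: f ≡ 0 at y ∈ {10}; g ≡ 0 at y ∈ {4}; common: ∅.
  x = 7: f ≡ 0 at y ∈ {10}; g ≡ 0 at y ∈ {6}; common: ∅.
  x = 8: f ≡ 0 at y ∈ {10}; g ≡ 0 at y ∈ {8}; common: ∅.
  x = 9: f ≡ 0 at y ∈ {10}; g ≡ 0 at y ∈ {10}; common: {10}.
  x = 10: f ≡ 0 at y ∈ {10}; g ≡ 0 at y ∈ {1}; common: ∅.
Collecting: common zeros = {(1, 10), (9, 10)}, so the count is 2.
Comparison with the Bézout bound: 2 ≤ 2 = deg(f)·deg(g), as expected for curves with no common component (the bound is attained).


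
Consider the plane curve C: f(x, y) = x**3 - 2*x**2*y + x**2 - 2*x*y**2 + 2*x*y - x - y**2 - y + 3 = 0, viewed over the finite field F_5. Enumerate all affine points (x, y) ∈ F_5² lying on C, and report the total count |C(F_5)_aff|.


Affine F_5-points: {(1, 1), (1, 2), (4, 1), (4, 4)}; count = 4.

For each of the 25 pairs (x, y) ∈ F_5², evaluate f(x, y) mod 5. Record the zeros.
  x = 0: [0↦3, 1↦1, 2↦2, 3↦1, 4↦3]  zeros at y ∈ ∅
  x = 1: [0↦4, 1↦0, 2↦0, 3↦4, 4↦2]  zeros at y ∈ {1, 2}
  x = 2: [0↦3, 1↦3, 2↦3, 3↦3, 4↦3]  zeros at y ∈ ∅
  x = 3: [0↦1, 1↦1, 2↦2, 3↦4, 4↦2]  zeros at y ∈ ∅
  x = 4: [0↦4, 1↦0, 2↦3, 3↦3, 4↦0]  zeros at y ∈ {1, 4}
Collecting zeros: affine points = {(1, 1), (1, 2), (4, 1), (4, 4)}.
Total count |C(F_5)_aff| = 4.


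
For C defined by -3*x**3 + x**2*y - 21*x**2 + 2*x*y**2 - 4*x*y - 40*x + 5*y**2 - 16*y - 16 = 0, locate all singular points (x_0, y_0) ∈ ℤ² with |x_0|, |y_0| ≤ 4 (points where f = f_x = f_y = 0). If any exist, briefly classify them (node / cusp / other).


Singular points: {(-2, 2)}; classification: node.

Compute partial derivatives:
  f_x = -9*x**2 + 2*x*y - 42*x + 2*y**2 - 4*y - 40.
  f_y = x**2 + 4*x*y - 4*x + 10*y - 16.
Scan x_0 ∈ {−4, ..., 4}. For each x_0, f_y(x_0, y) is a polynomial in y; find its integer roots y ∈ {−4, ..., 4}, then test f_x and f at those candidates.
  x = -4: f_y(-4, y) = 16 - 6*y; no integer root y with |y| ≤ 4.
  x = -3: f_y(-3, y) = 5 - 2*y; no integer root y with |y| ≤ 4.
  x = -2: f_y(-2, y) = 2*y - 4; vanishes at y ∈ {2}. (-2, 2): f_x = 0, f = 0 — SINGULAR.
  x = -1: f_y(-1, y) = 6*y - 11; no integer root y with |y| ≤ 4.
  x = 0: f_y(0, y) = 10*y - 16; no integer root y with |y| ≤ 4.
  x = 1: f_y(1, y) = 14*y - 19; no integer root y with |y| ≤ 4.
  x = 2: f_y(2, y) = 18*y - 20; no integer root y with |y| ≤ 4.
  x = 3: f_y(3, y) = 22*y - 19; no integer root y with |y| ≤ 4.
  x = 4: f_y(4, y) = 26*y - 16; no integer root y with |y| ≤ 4.
Only singular point on the grid: (-2, 2).
Classify: substitute x = -2 + u, y = 2 + v and expand: f = -3*u**3 + u**2*v - u**2 + 2*u*v**2 + v**2.
No constant or linear terms (consistent with a singular point). Quadratic part: -u**2 + v**2. Cubic part: -3*u**3 + u**2*v + 2*u*v**2.
The quadratic part v**2 - u**2 = (v − u)(v + u) splits into two distinct linear factors, so there are two distinct tangent lines y − 2 = ±(x − -2) — this is a node (ordinary double point).
Classification: node.


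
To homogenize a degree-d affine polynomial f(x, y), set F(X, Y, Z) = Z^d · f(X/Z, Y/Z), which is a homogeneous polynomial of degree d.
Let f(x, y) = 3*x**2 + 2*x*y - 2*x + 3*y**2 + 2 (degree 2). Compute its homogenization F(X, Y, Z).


F(X, Y, Z) = 3*X**2 + 2*X*Y - 2*X*Z + 3*Y**2 + 2*Z**2

deg(f) = 2.
Substitute x = X/Z, y = Y/Z into f, then multiply by Z^2.
  monomial 3·x^2·y^0 ↦ 3·X^2·Y^0·Z^0.
  monomial 2·x^1·y^1 ↦ 2·X^1·Y^1·Z^0.
  monomial -2·x^1·y^0 ↦ -2·X^1·Y^0·Z^1.
  monomial 3·x^0·y^2 ↦ 3·X^0·Y^2·Z^0.
  monomial 2·x^0·y^0 ↦ 2·X^0·Y^0·Z^2.
Collecting: F(X, Y, Z) = 3*X**2 + 2*X*Y - 2*X*Z + 3*Y**2 + 2*Z**2.


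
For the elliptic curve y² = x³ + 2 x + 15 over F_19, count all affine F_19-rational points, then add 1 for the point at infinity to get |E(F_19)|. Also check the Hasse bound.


Affine points = {(4, 7), (4, 12), (5, 6), (5, 13), (7, 7), (7, 12), (8, 7), (8, 12), (10, 3), (10, 16), (11, 0), (12, 0), (15, 0), (16, 1), (16, 18)}; affine count = 15; |E(F_19)| = 16.

Discriminant check: Δ ∝ 4a³ + 27b² = 4·2³ + 27·15² = 4·8 + 27·225 ≡ 8 (mod 19). Nonzero ⇒ E is nonsingular.
For each x ∈ F_19, compute rhs = x³ + 2·x + 15 mod 19, then count y ∈ F_19 with y² ≡ rhs.
  x = 0: rhs = 15, matching y values: none (0 points).
  x = 1: rhs = 18, matching y values: none (0 points).
  x = 2: rhs = 8, matching y values: none (0 points).
  x = 3: rhs = 10, matching y values: none (0 points).
  x = 4: rhs = 11, matching y values: 7, 12 (2 points).
  x = 5: rhs = 17, matching y values: 6, 13 (2 points).
  x = 6: rhs = 15, matching y values: none (0 points).
  x = 7: rhs = 11, matching y values: 7, 12 (2 points).
  x = 8: rhs = 11, matching y values: 7, 12 (2 points).
  x = 9: rhs = 2, matching y values: none (0 points).
  x = 10: rhs = 9, matching y values: 3, 16 (2 points).
  x = 11: rhs = 0, matching y values: 0 (1 points).
  x = 12: rhs = 0, matching y values: 0 (1 points).
  x = 13: rhs = 15, matching y values: none (0 points).
  x = 14: rhs = 13, matching y values: none (0 points).
  x = 15: rhs = 0, matching y values: 0 (1 points).
  x = 16: rhs = 1, matching y values: 1, 18 (2 points).
  x = 17: rhs = 3, matching y values: none (0 points).
  x = 18: rhs = 12, matching y values: none (0 points).
Total affine count: 15.
Full point count |E(F_19)| = 15 + 1 = 16.
Hasse bound: |16 − (19+1)| = |-4| = 4 ≤ 2√19 ≈ 8.7178 ✓.


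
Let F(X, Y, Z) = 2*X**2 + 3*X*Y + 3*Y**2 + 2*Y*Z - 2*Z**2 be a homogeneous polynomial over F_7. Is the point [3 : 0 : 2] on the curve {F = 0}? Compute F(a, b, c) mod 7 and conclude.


F(3,0,2) ≡ 3 (mod 7); P is NOT on the curve.

Evaluate F(3, 0, 2) term-by-term (mod 7).
  2*X**2 ↦ 2·9·1·1 = 18
  3*X*Y ↦ 3·3·0·1 = 0
  3*Y**2 ↦ 3·1·0·1 = 0
  2*Y*Z ↦ 2·1·0·2 = 0
  -2*Z**2 ↦ -2·1·1·4 = -8
Sum: F(3, 0, 2) = (18) + (0) + (0) + (0) + (-8) = 10.
Reducing mod 7: 10 ≡ 3 (mod 7).
Since F(a, b, c) ≡ 3 ≠ 0 (mod 7), P does NOT lie on the curve.


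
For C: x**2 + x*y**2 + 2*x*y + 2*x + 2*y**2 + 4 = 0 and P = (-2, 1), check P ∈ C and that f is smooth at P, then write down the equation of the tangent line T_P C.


Tangent line at P: x - 4*y + 6 = 0.

Step 1: f(-2, 1) = 0, so P lies on C.
Step 2: partial derivatives
  f_x(x, y) = 2*x + y**2 + 2*y + 2, f_y(x, y) = 2*x*y + 2*x + 4*y.
  f_x(P) = 1, f_y(P) = -4 (gradient nonzero, so P is smooth).
Step 3: tangent line at P: 1·(x − -2) + -4·(y − 1) = 0.
Expanding: x - 4*y + 6 = 0.


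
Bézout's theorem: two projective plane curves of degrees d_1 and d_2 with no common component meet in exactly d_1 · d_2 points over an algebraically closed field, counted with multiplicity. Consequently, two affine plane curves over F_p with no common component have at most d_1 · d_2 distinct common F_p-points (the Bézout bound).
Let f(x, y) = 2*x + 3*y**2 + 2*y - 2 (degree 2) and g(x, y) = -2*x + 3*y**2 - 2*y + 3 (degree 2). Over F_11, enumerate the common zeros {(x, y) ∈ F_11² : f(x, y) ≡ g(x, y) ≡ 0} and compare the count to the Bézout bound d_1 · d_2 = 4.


Common zeros: {(1, 3), (7, 8)}; count = 2; Bézout bound = 4.

deg(f) = 2, deg(g) = 2, so Bézout bound = 4.
Scan x ∈ F_11. For each x, list the y ∈ F_11 with f(x, y) ≡ 0 and those with g(x, y) ≡ 0 (mod 11); the common zeros in that column are the intersection.
  x = 0: f ≡ 0 at y ∈ ∅; g ≡ 0 at y ∈ {2, 6}; common: ∅.
  x = 1: f ≡ 0 at y ∈ {0, 3}; g ≡ 0 at y ∈ {3, 5}; common: {3}.
  x = 2: f ≡ 0 at y ∈ ∅; g ≡ 0 at y ∈ {1, 7}; common: ∅.
  x = 3: f ≡ 0 at y ∈ {7}; g ≡ 0 at y ∈ ∅; common: ∅.
  x = 4: f ≡ 0 at y ∈ {1, 2}; g ≡ 0 at y ∈ {9, 10}; common: ∅.
  x = 5: f ≡ 0 at y ∈ ∅; g ≡ 0 at y ∈ {4}; common: ∅.
  x = 6: f ≡ 0 at y ∈ {4, 10}; g ≡ 0 at y ∈ ∅; common: ∅.
  x = 7: f ≡ 0 at y ∈ {6, 8}; g ≡ 0 at y ∈ {0, 8}; common: {8}.
  x = 8: f ≡ 0 at y ∈ {5, 9}; g ≡ 0 at y ∈ ∅; common: ∅.
  x = 9: f ≡ 0 at y ∈ ∅; g ≡ 0 at y ∈ ∅; common: ∅.
  x = 10: f ≡ 0 at y ∈ ∅; g ≡ 0 at y ∈ ∅; common: ∅.
Collecting: common zeros = {(1, 3), (7, 8)}, so the count is 2.
Comparison with the Bézout bound: 2 ≤ 4 = deg(f)·deg(g), as expected for curves with no common component (the affine F_11-count falls short of the bound because intersections may lie at infinity, over extension fields, or carry multiplicity).


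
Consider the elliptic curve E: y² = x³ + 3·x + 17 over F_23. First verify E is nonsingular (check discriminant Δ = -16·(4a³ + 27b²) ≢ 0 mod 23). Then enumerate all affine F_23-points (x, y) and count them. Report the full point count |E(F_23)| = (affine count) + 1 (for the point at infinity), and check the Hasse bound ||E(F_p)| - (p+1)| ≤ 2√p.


Affine points = {(2, 10), (2, 13), (4, 1), (4, 22), (7, 6), (7, 17), (8, 1), (8, 22), (10, 9), (10, 14), (11, 1), (11, 22), (17, 6), (17, 17), (20, 2), (20, 21), (21, 7), (21, 16), (22, 6), (22, 17)}; affine count = 20; |E(F_23)| = 21.

Discriminant check: Δ ∝ 4a³ + 27b² = 4·3³ + 27·17² = 4·27 + 27·289 ≡ 22 (mod 23). Nonzero ⇒ E is nonsingular.
For each x ∈ F_23, compute rhs = x³ + 3·x + 17 mod 23, then count y ∈ F_23 with y² ≡ rhs.
  x = 0: rhs = 17, matching y values: none (0 points).
  x = 1: rhs = 21, matching y values: none (0 points).
  x = 2: rhs = 8, matching y values: 10, 13 (2 points).
  x = 3: rhs = 7, matching y values: none (0 points).
  x = 4: rhs = 1, matching y values: 1, 22 (2 points).
  x = 5: rhs = 19, matching y values: none (0 points).
  x = 6: rhs = 21, matching y values: none (0 points).
  x = 7: rhs = 13, matching y values: 6, 17 (2 points).
  x = 8: rhs = 1, matching y values: 1, 22 (2 points).
  x = 9: rhs = 14, matching y values: none (0 points).
  x = 10: rhs = 12, matching y values: 9, 14 (2 points).
  x = 11: rhs = 1, matching y values: 1, 22 (2 points).
  x = 12: rhs = 10, matching y values: none (0 points).
  x = 13: rhs = 22, matching y values: none (0 points).
  x = 14: rhs = 20, matching y values: none (0 points).
  x = 15: rhs = 10, matching y values: none (0 points).
  x = 16: rhs = 21, matching y values: none (0 points).
  x = 17: rhs = 13, matching y values: 6, 17 (2 points).
  x = 18: rhs = 15, matching y values: none (0 points).
  x = 19: rhs = 10, matching y values: none (0 points).
  x = 20: rhs = 4, matching y values: 2, 21 (2 points).
  x = 21: rhs = 3, matching y values: 7, 16 (2 points).
  x = 22: rhs = 13, matching y values: 6, 17 (2 points).
Total affine count: 20.
Full point count |E(F_23)| = 20 + 1 = 21.
Hasse bound: |21 − (23+1)| = |-3| = 3 ≤ 2√23 ≈ 9.5917 ✓.
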